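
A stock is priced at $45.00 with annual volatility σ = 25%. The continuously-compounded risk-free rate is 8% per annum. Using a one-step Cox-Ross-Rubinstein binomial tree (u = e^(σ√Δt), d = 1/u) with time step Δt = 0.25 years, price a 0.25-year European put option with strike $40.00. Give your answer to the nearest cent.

$0.13

CRR parameters: u = e^(σ√Δt) = e^(0.25·√0.25) = 1.1331, d = 1/u = 0.8825
Per-period rate: rΔt = 0.08·0.25 = 0.02, so R = e^0.02 = 1.0202
Risk-neutral probability p = (e^0.02 − 0.8825)/(1.1331 − 0.8825) = 0.1377/0.2507 = 0.5494
Terminal stock prices: S_u = 50.99, S_d = 39.71
Terminal payoffs (K − S): max(-10.99, 0) = 0, max(0.2876, 0) = 0.2876
Node 0 (S = 45): V_0 = e^(−0.02)·[0.5494·0.0000 + 0.4506·0.2876] = 0.1270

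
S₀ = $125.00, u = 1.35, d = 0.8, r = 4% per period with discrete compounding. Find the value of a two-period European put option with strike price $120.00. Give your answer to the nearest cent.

$11.75

Risk-neutral probability p = (1 + 0.04 − 0.8)/(1.35 − 0.8) = 0.2400/0.5500 = 0.4364
Terminal stock prices: S_uu = 227.8, S_ud = 135, S_dd = 80
Terminal payoffs (K − S): max(-107.8, 0) = 0, max(-15, 0) = 0, max(40, 0) = 40
Node u (S = 168.8): V_u = 1/1.04·[0.4364·0.0000 + 0.5636·0.0000] = 0.0000
Node d (S = 100): V_d = 1/1.04·[0.4364·0.0000 + 0.5636·40.0000] = 21.6783
Node 0 (S = 125): V_0 = 1/1.04·[0.4364·0.0000 + 0.5636·21.6783] = 11.7487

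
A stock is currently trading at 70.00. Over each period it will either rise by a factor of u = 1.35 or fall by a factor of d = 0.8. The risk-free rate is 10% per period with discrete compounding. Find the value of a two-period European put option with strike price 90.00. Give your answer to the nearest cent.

Risk-neutral probability p = (1 + 0.1 − 0.8)/(1.35 − 0.8) = 0.3000/0.5500 = 0.5455
Terminal stock prices: S_uu = 127.6, S_ud = 75.6, S_dd = 44.8
Terminal payoffs (K − S): max(-37.58, 0) = 0, max(14.4, 0) = 14.4, max(45.2, 0) = 45.2
Node u (S = 94.5): V_u = 1/1.1·[0.5455·0.0000 + 0.4545·14.4000] = 5.9504
Node d (S = 56): V_d = 1/1.1·[0.5455·14.4000 + 0.4545·45.2000] = 25.8182
Node 0 (S = 70): V_0 = 1/1.1·[0.5455·5.9504 + 0.4545·25.8182] = 13.6193

13.62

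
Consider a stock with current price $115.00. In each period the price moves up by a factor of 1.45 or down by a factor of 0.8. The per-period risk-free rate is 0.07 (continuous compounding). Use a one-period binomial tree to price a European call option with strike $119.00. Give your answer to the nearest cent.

$18.67

Risk-neutral probability p = (e^0.07 − 0.8)/(1.45 − 0.8) = 0.2725/0.6500 = 0.4192
Terminal stock prices: S_u = 166.8, S_d = 92
Terminal payoffs (S − K): max(47.75, 0) = 47.75, max(-27, 0) = 0
Node 0 (S = 115): V_0 = e^(−0.07)·[0.4192·47.7500 + 0.5808·0.0000] = 18.6655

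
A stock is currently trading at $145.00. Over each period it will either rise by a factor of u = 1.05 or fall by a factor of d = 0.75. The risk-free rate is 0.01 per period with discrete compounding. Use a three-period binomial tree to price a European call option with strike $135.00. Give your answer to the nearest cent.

Risk-neutral probability p = (1 + 0.01 − 0.75)/(1.05 − 0.75) = 0.2600/0.3000 = 0.8667
Terminal stock prices: S_uuu = 167.9, S_uud = 119.9, S_udd = 85.64, S_ddd = 61.17
Terminal payoffs (S − K): max(32.86, 0) = 32.86, max(-15.1, 0) = 0, max(-49.36, 0) = 0, max(-73.83, 0) = 0
Node uu (S = 159.9): V_uu = 1/1.01·[0.8667·32.8556 + 0.1333·0.0000] = 28.1929
Node ud (S = 114.2): V_ud = 1/1.01·[0.8667·0.0000 + 0.1333·0.0000] = 0.0000
Node dd (S = 81.56): V_dd = 1/1.01·[0.8667·0.0000 + 0.1333·0.0000] = 0.0000
Node u (S = 152.2): V_u = 1/1.01·[0.8667·28.1929 + 0.1333·0.0000] = 24.1920
Node d (S = 108.8): V_d = 1/1.01·[0.8667·0.0000 + 0.1333·0.0000] = 0.0000
Node 0 (S = 145): V_0 = 1/1.01·[0.8667·24.1920 + 0.1333·0.0000] = 20.7588

$20.76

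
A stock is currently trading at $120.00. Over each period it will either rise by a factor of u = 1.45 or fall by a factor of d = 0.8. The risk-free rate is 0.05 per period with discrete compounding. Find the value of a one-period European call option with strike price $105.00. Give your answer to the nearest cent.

Risk-neutral probability p = (1 + 0.05 − 0.8)/(1.45 − 0.8) = 0.2500/0.6500 = 0.3846
Terminal stock prices: S_u = 174, S_d = 96
Terminal payoffs (S − K): max(69, 0) = 69, max(-9, 0) = 0
Node 0 (S = 120): V_0 = 1/1.05·[0.3846·69.0000 + 0.6154·0.0000] = 25.2747

$25.27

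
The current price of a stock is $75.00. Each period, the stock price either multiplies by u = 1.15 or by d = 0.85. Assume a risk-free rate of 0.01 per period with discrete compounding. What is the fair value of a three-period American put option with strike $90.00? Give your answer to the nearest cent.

$16.93

Risk-neutral probability p = (1 + 0.01 − 0.85)/(1.15 − 0.85) = 0.1600/0.3000 = 0.5333
Terminal stock prices: S_uuu = 114.1, S_uud = 84.31, S_udd = 62.32, S_ddd = 46.06
Terminal payoffs (K − S): max(-24.07, 0) = 0, max(5.691, 0) = 5.691, max(27.68, 0) = 27.68, max(43.94, 0) = 43.94
Node uu (S = 99.19): continuation = 1/1.01·[0.5333·0.0000 + 0.4667·5.6906] = 2.6293; exercise value = 0.0000 ≤ continuation, so V_uu = 2.6293
Node ud (S = 73.31): continuation = 1/1.01·[0.5333·5.6906 + 0.4667·27.6844] = 15.7964; exercise value = 16.6875 > continuation, so V_ud = 16.6875 (exercise)
Node dd (S = 54.19): continuation = 1/1.01·[0.5333·27.6844 + 0.4667·43.9406] = 34.9214; exercise value = 35.8125 > continuation, so V_dd = 35.8125 (exercise)
Node u (S = 86.25): continuation = 1/1.01·[0.5333·2.6293 + 0.4667·16.6875] = 9.0988; exercise value = 3.7500 ≤ continuation, so V_u = 9.0988
Node d (S = 63.75): continuation = 1/1.01·[0.5333·16.6875 + 0.4667·35.8125] = 25.3589; exercise value = 26.2500 > continuation, so V_d = 26.2500 (exercise)
Node 0 (S = 75): continuation = 1/1.01·[0.5333·9.0988 + 0.4667·26.2500] = 16.9334; exercise value = 15.0000 ≤ continuation, so V_0 = 16.9334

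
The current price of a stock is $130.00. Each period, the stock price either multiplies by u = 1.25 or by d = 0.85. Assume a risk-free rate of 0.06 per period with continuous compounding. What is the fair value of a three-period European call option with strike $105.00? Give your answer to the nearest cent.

Risk-neutral probability p = (e^0.06 − 0.85)/(1.25 − 0.85) = 0.2118/0.4000 = 0.5296
Terminal stock prices: S_uuu = 253.9, S_uud = 172.7, S_udd = 117.4, S_ddd = 79.84
Terminal payoffs (S − K): max(148.9, 0) = 148.9, max(67.66, 0) = 67.66, max(12.41, 0) = 12.41, max(-25.16, 0) = 0
Node uu (S = 203.1): V_uu = e^(−0.06)·[0.5296·148.9062 + 0.4704·67.6562] = 104.2397
Node ud (S = 138.1): V_ud = e^(−0.06)·[0.5296·67.6562 + 0.4704·12.4062] = 39.2397
Node dd (S = 93.92): V_dd = e^(−0.06)·[0.5296·12.4062 + 0.4704·0.0000] = 6.1876
Node u (S = 162.5): V_u = e^(−0.06)·[0.5296·104.2397 + 0.4704·39.2397] = 69.3734
Node d (S = 110.5): V_d = e^(−0.06)·[0.5296·39.2397 + 0.4704·6.1876] = 22.3120
Node 0 (S = 130): V_0 = e^(−0.06)·[0.5296·69.3734 + 0.4704·22.3120] = 44.4845

$44.48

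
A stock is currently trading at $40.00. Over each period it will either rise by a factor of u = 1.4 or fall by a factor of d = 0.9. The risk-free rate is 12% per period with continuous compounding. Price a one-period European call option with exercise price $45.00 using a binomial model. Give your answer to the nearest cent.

Risk-neutral probability p = (e^0.12 − 0.9)/(1.4 − 0.9) = 0.2275/0.5000 = 0.4550
Terminal stock prices: S_u = 56, S_d = 36
Terminal payoffs (S − K): max(11, 0) = 11, max(-9, 0) = 0
Node 0 (S = 40): V_0 = e^(−0.12)·[0.4550·11.0000 + 0.5450·0.0000] = 4.4390

$4.44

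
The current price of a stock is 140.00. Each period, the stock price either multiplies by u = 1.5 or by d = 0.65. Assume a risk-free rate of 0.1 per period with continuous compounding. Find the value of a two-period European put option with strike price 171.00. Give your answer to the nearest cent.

Risk-neutral probability p = (e^0.1 − 0.65)/(1.5 − 0.65) = 0.4552/0.8500 = 0.5355
Terminal stock prices: S_uu = 315, S_ud = 136.5, S_dd = 59.15
Terminal payoffs (K − S): max(-144, 0) = 0, max(34.5, 0) = 34.5, max(111.8, 0) = 111.8
Node u (S = 210): V_u = e^(−0.1)·[0.5355·0.0000 + 0.4645·34.5000] = 14.5004
Node d (S = 91): V_d = e^(−0.1)·[0.5355·34.5000 + 0.4645·111.8500] = 63.7272
Node 0 (S = 140): V_0 = e^(−0.1)·[0.5355·14.5004 + 0.4645·63.7272] = 33.8106

33.81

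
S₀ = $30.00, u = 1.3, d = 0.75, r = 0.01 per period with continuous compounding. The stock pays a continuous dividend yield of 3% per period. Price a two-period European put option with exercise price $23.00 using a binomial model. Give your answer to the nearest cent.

$2.03

Per-period risk-free factor R = e^0.01 = 1.0101; dividend-adjusted growth = e^(0.01−0.03) = 0.9802.
Risk-neutral probability p = (0.9802 − 0.75)/(1.3 − 0.75) = 0.2302/0.5500 = 0.4185
Terminal stock prices: S_uu = 50.7, S_ud = 29.25, S_dd = 16.88
Terminal payoffs (K − S): max(-27.7, 0) = 0, max(-6.25, 0) = 0, max(6.125, 0) = 6.125
Node u (S = 39): V_u = e^(−0.01)·[0.4185·0.0000 + 0.5815·0.0000] = 0.0000
Node d (S = 22.5): V_d = e^(−0.01)·[0.4185·0.0000 + 0.5815·6.1250] = 3.5260
Node 0 (S = 30): V_0 = e^(−0.01)·[0.4185·0.0000 + 0.5815·3.5260] = 2.0298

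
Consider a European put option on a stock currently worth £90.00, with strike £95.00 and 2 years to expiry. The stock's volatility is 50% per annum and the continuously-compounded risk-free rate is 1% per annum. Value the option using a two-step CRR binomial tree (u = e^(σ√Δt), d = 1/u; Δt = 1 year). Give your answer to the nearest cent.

£25.11

CRR parameters: u = e^(σ√Δt) = e^(0.5·√1) = 1.6487, d = 1/u = 0.6065
Per-period rate: rΔt = 0.01·1 = 0.01, so R = e^0.01 = 1.0101
Risk-neutral probability p = (e^0.01 − 0.6065)/(1.6487 − 0.6065) = 0.4035/1.0422 = 0.3872
Terminal stock prices: S_uu = 244.6, S_ud = 90, S_dd = 33.11
Terminal payoffs (K − S): max(-149.6, 0) = 0, max(5, 0) = 5, max(61.89, 0) = 61.89
Node u (S = 148.4): V_u = e^(−0.01)·[0.3872·0.0000 + 0.6128·5.0000] = 3.0336
Node d (S = 54.59): V_d = e^(−0.01)·[0.3872·5.0000 + 0.6128·61.8909] = 39.4670
Node 0 (S = 90): V_0 = e^(−0.01)·[0.3872·3.0336 + 0.6128·39.4670] = 25.1082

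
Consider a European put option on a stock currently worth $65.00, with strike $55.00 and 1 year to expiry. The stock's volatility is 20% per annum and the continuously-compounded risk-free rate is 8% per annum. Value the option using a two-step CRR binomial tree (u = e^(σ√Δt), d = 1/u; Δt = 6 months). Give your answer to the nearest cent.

CRR parameters: u = e^(σ√Δt) = e^(0.2·√0.5) = 1.1519, d = 1/u = 0.8681
Per-period rate: rΔt = 0.08·0.5 = 0.04, so R = e^0.04 = 1.0408
Risk-neutral probability p = (e^0.04 − 0.8681)/(1.1519 − 0.8681) = 0.1727/0.2838 = 0.6085
Terminal stock prices: S_uu = 86.25, S_ud = 65, S_dd = 48.99
Terminal payoffs (K − S): max(-31.25, 0) = 0, max(-10, 0) = 0, max(6.014, 0) = 6.014
Node u (S = 74.87): V_u = e^(−0.04)·[0.6085·0.0000 + 0.3915·0.0000] = 0.0000
Node d (S = 56.43): V_d = e^(−0.04)·[0.6085·0.0000 + 0.3915·6.0135] = 2.2619
Node 0 (S = 65): V_0 = e^(−0.04)·[0.6085·0.0000 + 0.3915·2.2619] = 0.8508

$0.85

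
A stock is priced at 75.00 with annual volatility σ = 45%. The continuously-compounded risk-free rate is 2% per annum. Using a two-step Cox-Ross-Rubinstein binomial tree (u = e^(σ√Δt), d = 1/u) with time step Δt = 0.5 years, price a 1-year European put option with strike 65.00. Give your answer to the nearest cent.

CRR parameters: u = e^(σ√Δt) = e^(0.45·√0.5) = 1.3746, d = 1/u = 0.7275
Per-period rate: rΔt = 0.02·0.5 = 0.01, so R = e^0.01 = 1.0101
Risk-neutral probability p = (e^0.01 − 0.7275)/(1.3746 − 0.7275) = 0.2826/0.6472 = 0.4366
Terminal stock prices: S_uu = 141.7, S_ud = 75, S_dd = 39.69
Terminal payoffs (K − S): max(-76.72, 0) = 0, max(-10, 0) = 0, max(25.31, 0) = 25.31
Node u (S = 103.1): V_u = e^(−0.01)·[0.4366·0.0000 + 0.5634·0.0000] = 0.0000
Node d (S = 54.56): V_d = e^(−0.01)·[0.4366·0.0000 + 0.5634·25.3103] = 14.1168
Node 0 (S = 75): V_0 = e^(−0.01)·[0.4366·0.0000 + 0.5634·14.1168] = 7.8737

7.87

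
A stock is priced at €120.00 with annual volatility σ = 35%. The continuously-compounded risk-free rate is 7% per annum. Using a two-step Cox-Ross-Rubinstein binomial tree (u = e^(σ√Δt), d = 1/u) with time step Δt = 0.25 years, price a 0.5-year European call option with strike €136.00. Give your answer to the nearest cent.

€8.50

CRR parameters: u = e^(σ√Δt) = e^(0.35·√0.25) = 1.1912, d = 1/u = 0.8395
Per-period rate: rΔt = 0.07·0.25 = 0.0175, so R = e^0.0175 = 1.0177
Risk-neutral probability p = (e^0.0175 − 0.8395)/(1.1912 − 0.8395) = 0.1782/0.3518 = 0.5065
Terminal stock prices: S_uu = 170.3, S_ud = 120, S_dd = 84.56
Terminal payoffs (S − K): max(34.29, 0) = 34.29, max(-16, 0) = 0, max(-51.44, 0) = 0
Node u (S = 142.9): V_u = e^(−0.0175)·[0.5065·34.2881 + 0.4935·0.0000] = 17.0672
Node d (S = 100.7): V_d = e^(−0.0175)·[0.5065·0.0000 + 0.4935·0.0000] = 0.0000
Node 0 (S = 120): V_0 = e^(−0.0175)·[0.5065·17.0672 + 0.4935·0.0000] = 8.4953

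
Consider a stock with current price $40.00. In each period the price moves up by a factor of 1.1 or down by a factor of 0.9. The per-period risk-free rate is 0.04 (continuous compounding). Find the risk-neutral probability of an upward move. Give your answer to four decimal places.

Risk-neutral probability p = (e^0.04 − 0.9)/(1.1 − 0.9) = 0.1408/0.2000 = 0.7041

p = 0.7041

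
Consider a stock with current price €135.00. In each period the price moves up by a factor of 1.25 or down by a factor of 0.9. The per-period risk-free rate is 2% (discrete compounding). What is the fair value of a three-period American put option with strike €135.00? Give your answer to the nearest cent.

€10.65

Risk-neutral probability p = (1 + 0.02 − 0.9)/(1.25 − 0.9) = 0.1200/0.3500 = 0.3429
Terminal stock prices: S_uuu = 263.7, S_uud = 189.8, S_udd = 136.7, S_ddd = 98.42
Terminal payoffs (K − S): max(-128.7, 0) = 0, max(-54.84, 0) = 0, max(-1.688, 0) = 0, max(36.58, 0) = 36.58
Node uu (S = 210.9): continuation = 1/1.02·[0.3429·0.0000 + 0.6571·0.0000] = 0.0000; exercise value = 0.0000 ≤ continuation, so V_uu = 0.0000
Node ud (S = 151.9): continuation = 1/1.02·[0.3429·0.0000 + 0.6571·0.0000] = 0.0000; exercise value = 0.0000 ≤ continuation, so V_ud = 0.0000
Node dd (S = 109.4): continuation = 1/1.02·[0.3429·0.0000 + 0.6571·36.5850] = 23.5702; exercise value = 25.6500 > continuation, so V_dd = 25.6500 (exercise)
Node u (S = 168.8): continuation = 1/1.02·[0.3429·0.0000 + 0.6571·0.0000] = 0.0000; exercise value = 0.0000 ≤ continuation, so V_u = 0.0000
Node d (S = 121.5): continuation = 1/1.02·[0.3429·0.0000 + 0.6571·25.6500] = 16.5252; exercise value = 13.5000 ≤ continuation, so V_d = 16.5252
Node 0 (S = 135): continuation = 1/1.02·[0.3429·0.0000 + 0.6571·16.5252] = 10.6465; exercise value = 0.0000 ≤ continuation, so V_0 = 10.6465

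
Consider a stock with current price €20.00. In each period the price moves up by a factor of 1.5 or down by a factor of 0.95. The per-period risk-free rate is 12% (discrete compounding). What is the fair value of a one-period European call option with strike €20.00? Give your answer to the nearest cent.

Risk-neutral probability p = (1 + 0.12 − 0.95)/(1.5 − 0.95) = 0.1700/0.5500 = 0.3091
Terminal stock prices: S_u = 30, S_d = 19
Terminal payoffs (S − K): max(10, 0) = 10, max(-1, 0) = 0
Node 0 (S = 20): V_0 = 1/1.12·[0.3091·10.0000 + 0.6909·0.0000] = 2.7597

€2.76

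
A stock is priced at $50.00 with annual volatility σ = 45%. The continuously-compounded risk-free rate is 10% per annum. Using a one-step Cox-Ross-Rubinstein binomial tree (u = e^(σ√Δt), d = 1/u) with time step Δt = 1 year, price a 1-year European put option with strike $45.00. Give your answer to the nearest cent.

$5.91

CRR parameters: u = e^(σ√Δt) = e^(0.45·√1) = 1.5683, d = 1/u = 0.6376
Per-period rate: rΔt = 0.1·1 = 0.1, so R = e^0.1 = 1.1052
Risk-neutral probability p = (e^0.1 − 0.6376)/(1.5683 − 0.6376) = 0.4675/0.9307 = 0.5024
Terminal stock prices: S_u = 78.42, S_d = 31.88
Terminal payoffs (K − S): max(-33.42, 0) = 0, max(13.12, 0) = 13.12
Node 0 (S = 50): V_0 = e^(−0.1)·[0.5024·0.0000 + 0.4976·13.1186] = 5.9070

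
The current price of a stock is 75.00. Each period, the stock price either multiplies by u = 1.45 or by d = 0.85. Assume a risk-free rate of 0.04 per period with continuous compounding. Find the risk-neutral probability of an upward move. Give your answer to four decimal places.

p = 0.3180

Risk-neutral probability p = (e^0.04 − 0.85)/(1.45 − 0.85) = 0.1908/0.6000 = 0.3180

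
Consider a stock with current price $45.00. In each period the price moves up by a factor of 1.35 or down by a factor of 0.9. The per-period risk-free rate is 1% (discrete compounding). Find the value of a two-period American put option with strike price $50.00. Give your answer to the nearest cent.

Risk-neutral probability p = (1 + 0.01 − 0.9)/(1.35 − 0.9) = 0.1100/0.4500 = 0.2444
Terminal stock prices: S_uu = 82.01, S_ud = 54.68, S_dd = 36.45
Terminal payoffs (K − S): max(-32.01, 0) = 0, max(-4.675, 0) = 0, max(13.55, 0) = 13.55
Node u (S = 60.75): continuation = 1/1.01·[0.2444·0.0000 + 0.7556·0.0000] = 0.0000; exercise value = 0.0000 ≤ continuation, so V_u = 0.0000
Node d (S = 40.5): continuation = 1/1.01·[0.2444·0.0000 + 0.7556·13.5500] = 10.1364; exercise value = 9.5000 ≤ continuation, so V_d = 10.1364
Node 0 (S = 45): continuation = 1/1.01·[0.2444·0.0000 + 0.7556·10.1364] = 7.5828; exercise value = 5.0000 ≤ continuation, so V_0 = 7.5828

$7.58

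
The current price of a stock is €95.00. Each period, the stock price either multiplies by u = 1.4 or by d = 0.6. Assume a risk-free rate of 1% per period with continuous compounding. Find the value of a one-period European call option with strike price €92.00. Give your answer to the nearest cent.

Risk-neutral probability p = (e^0.01 − 0.6)/(1.4 − 0.6) = 0.4101/0.8000 = 0.5126
Terminal stock prices: S_u = 133, S_d = 57
Terminal payoffs (S − K): max(41, 0) = 41, max(-35, 0) = 0
Node 0 (S = 95): V_0 = e^(−0.01)·[0.5126·41.0000 + 0.4874·0.0000] = 20.8060

€20.81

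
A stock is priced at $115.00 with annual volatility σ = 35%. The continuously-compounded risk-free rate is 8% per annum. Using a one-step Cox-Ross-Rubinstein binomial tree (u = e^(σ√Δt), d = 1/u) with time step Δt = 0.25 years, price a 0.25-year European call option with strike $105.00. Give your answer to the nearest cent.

$16.11

CRR parameters: u = e^(σ√Δt) = e^(0.35·√0.25) = 1.1912, d = 1/u = 0.8395
Per-period rate: rΔt = 0.08·0.25 = 0.02, so R = e^0.02 = 1.0202
Risk-neutral probability p = (e^0.02 − 0.8395)/(1.1912 − 0.8395) = 0.1807/0.3518 = 0.5138
Terminal stock prices: S_u = 137, S_d = 96.54
Terminal payoffs (S − K): max(31.99, 0) = 31.99, max(-8.462, 0) = 0
Node 0 (S = 115): V_0 = e^(−0.02)·[0.5138·31.9933 + 0.4862·0.0000] = 16.1122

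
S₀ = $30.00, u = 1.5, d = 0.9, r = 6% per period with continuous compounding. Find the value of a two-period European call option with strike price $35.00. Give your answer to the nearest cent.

Risk-neutral probability p = (e^0.06 − 0.9)/(1.5 − 0.9) = 0.1618/0.6000 = 0.2697
Terminal stock prices: S_uu = 67.5, S_ud = 40.5, S_dd = 24.3
Terminal payoffs (S − K): max(32.5, 0) = 32.5, max(5.5, 0) = 5.5, max(-10.7, 0) = 0
Node u (S = 45): V_u = e^(−0.06)·[0.2697·32.5000 + 0.7303·5.5000] = 12.0382
Node d (S = 27): V_d = e^(−0.06)·[0.2697·5.5000 + 0.7303·0.0000] = 1.3971
Node 0 (S = 30): V_0 = e^(−0.06)·[0.2697·12.0382 + 0.7303·1.3971] = 4.0188

$4.02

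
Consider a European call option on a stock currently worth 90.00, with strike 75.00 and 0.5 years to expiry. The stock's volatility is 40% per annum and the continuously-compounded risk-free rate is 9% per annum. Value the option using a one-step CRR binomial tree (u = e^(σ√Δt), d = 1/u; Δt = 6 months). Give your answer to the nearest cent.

21.66

CRR parameters: u = e^(σ√Δt) = e^(0.4·√0.5) = 1.3269, d = 1/u = 0.7536
Per-period rate: rΔt = 0.09·0.5 = 0.045, so R = e^0.045 = 1.0460
Risk-neutral probability p = (e^0.045 − 0.7536)/(1.3269 − 0.7536) = 0.2924/0.5733 = 0.5100
Terminal stock prices: S_u = 119.4, S_d = 67.83
Terminal payoffs (S − K): max(44.42, 0) = 44.42, max(-7.173, 0) = 0
Node 0 (S = 90): V_0 = e^(−0.045)·[0.5100·44.4207 + 0.4900·0.0000] = 21.6598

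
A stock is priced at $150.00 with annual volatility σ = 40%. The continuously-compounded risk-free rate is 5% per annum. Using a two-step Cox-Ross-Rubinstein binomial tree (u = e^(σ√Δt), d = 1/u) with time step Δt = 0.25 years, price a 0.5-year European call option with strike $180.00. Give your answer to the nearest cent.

CRR parameters: u = e^(σ√Δt) = e^(0.4·√0.25) = 1.2214, d = 1/u = 0.8187
Per-period rate: rΔt = 0.05·0.25 = 0.0125, so R = e^0.0125 = 1.0126
Risk-neutral probability p = (e^0.0125 − 0.8187)/(1.2214 − 0.8187) = 0.1938/0.4027 = 0.4814
Terminal stock prices: S_uu = 223.8, S_ud = 150, S_dd = 100.5
Terminal payoffs (S − K): max(43.77, 0) = 43.77, max(-30, 0) = 0, max(-79.45, 0) = 0
Node u (S = 183.2): V_u = e^(−0.0125)·[0.4814·43.7737 + 0.5186·0.0000] = 20.8110
Node d (S = 122.8): V_d = e^(−0.0125)·[0.4814·0.0000 + 0.5186·0.0000] = 0.0000
Node 0 (S = 150): V_0 = e^(−0.0125)·[0.4814·20.8110 + 0.5186·0.0000] = 9.8941

$9.89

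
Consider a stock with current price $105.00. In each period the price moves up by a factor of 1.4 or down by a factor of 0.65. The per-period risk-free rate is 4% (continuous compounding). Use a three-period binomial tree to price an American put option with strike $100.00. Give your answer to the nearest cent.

Risk-neutral probability p = (e^0.04 − 0.65)/(1.4 − 0.65) = 0.3908/0.7500 = 0.5211
Terminal stock prices: S_uuu = 288.1, S_uud = 133.8, S_udd = 62.11, S_ddd = 28.84
Terminal payoffs (K − S): max(-188.1, 0) = 0, max(-33.77, 0) = 0, max(37.89, 0) = 37.89, max(71.16, 0) = 71.16
Node uu (S = 205.8): continuation = e^(−0.04)·[0.5211·0.0000 + 0.4789·0.0000] = 0.0000; exercise value = 0.0000 ≤ continuation, so V_uu = 0.0000
Node ud (S = 95.55): continuation = e^(−0.04)·[0.5211·0.0000 + 0.4789·37.8925] = 17.4359; exercise value = 4.4500 ≤ continuation, so V_ud = 17.4359
Node dd (S = 44.36): continuation = e^(−0.04)·[0.5211·37.8925 + 0.4789·71.1644] = 51.7164; exercise value = 55.6375 > continuation, so V_dd = 55.6375 (exercise)
Node u (S = 147): continuation = e^(−0.04)·[0.5211·0.0000 + 0.4789·17.4359] = 8.0229; exercise value = 0.0000 ≤ continuation, so V_u = 8.0229
Node d (S = 68.25): continuation = e^(−0.04)·[0.5211·17.4359 + 0.4789·55.6375] = 34.3303; exercise value = 31.7500 ≤ continuation, so V_d = 34.3303
Node 0 (S = 105): continuation = e^(−0.04)·[0.5211·8.0229 + 0.4789·34.3303] = 19.8134; exercise value = 0.0000 ≤ continuation, so V_0 = 19.8134

$19.81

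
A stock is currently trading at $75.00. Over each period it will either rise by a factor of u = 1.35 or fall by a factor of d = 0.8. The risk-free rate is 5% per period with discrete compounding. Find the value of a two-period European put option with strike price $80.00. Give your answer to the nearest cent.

$8.64

Risk-neutral probability p = (1 + 0.05 − 0.8)/(1.35 − 0.8) = 0.2500/0.5500 = 0.4545
Terminal stock prices: S_uu = 136.7, S_ud = 81, S_dd = 48
Terminal payoffs (K − S): max(-56.69, 0) = 0, max(-1, 0) = 0, max(32, 0) = 32
Node u (S = 101.2): V_u = 1/1.05·[0.4545·0.0000 + 0.5455·0.0000] = 0.0000
Node d (S = 60): V_d = 1/1.05·[0.4545·0.0000 + 0.5455·32.0000] = 16.6234
Node 0 (S = 75): V_0 = 1/1.05·[0.4545·0.0000 + 0.5455·16.6234] = 8.6355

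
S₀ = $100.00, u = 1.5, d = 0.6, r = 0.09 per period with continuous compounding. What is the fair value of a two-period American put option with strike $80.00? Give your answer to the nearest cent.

$8.24

Risk-neutral probability p = (e^0.09 − 0.6)/(1.5 − 0.6) = 0.4942/0.9000 = 0.5491
Terminal stock prices: S_uu = 225, S_ud = 90, S_dd = 36
Terminal payoffs (K − S): max(-145, 0) = 0, max(-10, 0) = 0, max(44, 0) = 44
Node u (S = 150): continuation = e^(−0.09)·[0.5491·0.0000 + 0.4509·0.0000] = 0.0000; exercise value = 0.0000 ≤ continuation, so V_u = 0.0000
Node d (S = 60): continuation = e^(−0.09)·[0.5491·0.0000 + 0.4509·44.0000] = 18.1327; exercise value = 20.0000 > continuation, so V_d = 20.0000 (exercise)
Node 0 (S = 100): continuation = e^(−0.09)·[0.5491·0.0000 + 0.4509·20.0000] = 8.2422; exercise value = 0.0000 ≤ continuation, so V_0 = 8.2422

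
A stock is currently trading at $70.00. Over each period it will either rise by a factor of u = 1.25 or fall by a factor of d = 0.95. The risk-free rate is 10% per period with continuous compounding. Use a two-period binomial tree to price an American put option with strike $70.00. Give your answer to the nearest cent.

Risk-neutral probability p = (e^0.1 − 0.95)/(1.25 − 0.95) = 0.1552/0.3000 = 0.5172
Terminal stock prices: S_uu = 109.4, S_ud = 83.12, S_dd = 63.17
Terminal payoffs (K − S): max(-39.38, 0) = 0, max(-13.12, 0) = 0, max(6.825, 0) = 6.825
Node u (S = 87.5): continuation = e^(−0.1)·[0.5172·0.0000 + 0.4828·0.0000] = 0.0000; exercise value = 0.0000 ≤ continuation, so V_u = 0.0000
Node d (S = 66.5): continuation = e^(−0.1)·[0.5172·0.0000 + 0.4828·6.8250] = 2.9813; exercise value = 3.5000 > continuation, so V_d = 3.5000 (exercise)
Node 0 (S = 70): continuation = e^(−0.1)·[0.5172·0.0000 + 0.4828·3.5000] = 1.5289; exercise value = 0.0000 ≤ continuation, so V_0 = 1.5289

$1.53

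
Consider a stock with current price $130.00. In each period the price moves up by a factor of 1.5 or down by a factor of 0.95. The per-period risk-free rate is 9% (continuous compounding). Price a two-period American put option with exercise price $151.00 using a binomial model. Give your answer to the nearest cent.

Risk-neutral probability p = (e^0.09 − 0.95)/(1.5 − 0.95) = 0.1442/0.5500 = 0.2621
Terminal stock prices: S_uu = 292.5, S_ud = 185.2, S_dd = 117.3
Terminal payoffs (K − S): max(-141.5, 0) = 0, max(-34.25, 0) = 0, max(33.67, 0) = 33.67
Node u (S = 195): continuation = e^(−0.09)·[0.2621·0.0000 + 0.7379·0.0000] = 0.0000; exercise value = 0.0000 ≤ continuation, so V_u = 0.0000
Node d (S = 123.5): continuation = e^(−0.09)·[0.2621·0.0000 + 0.7379·33.6750] = 22.7090; exercise value = 27.5000 > continuation, so V_d = 27.5000 (exercise)
Node 0 (S = 130): continuation = e^(−0.09)·[0.2621·0.0000 + 0.7379·27.5000] = 18.5448; exercise value = 21.0000 > continuation, so V_0 = 21.0000 (exercise)

$21.00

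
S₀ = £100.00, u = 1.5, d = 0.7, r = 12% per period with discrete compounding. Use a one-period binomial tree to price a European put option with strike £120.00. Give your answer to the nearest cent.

Risk-neutral probability p = (1 + 0.12 − 0.7)/(1.5 − 0.7) = 0.4200/0.8000 = 0.5250
Terminal stock prices: S_u = 150, S_d = 70
Terminal payoffs (K − S): max(-30, 0) = 0, max(50, 0) = 50
Node 0 (S = 100): V_0 = 1/1.12·[0.5250·0.0000 + 0.4750·50.0000] = 21.2054

£21.21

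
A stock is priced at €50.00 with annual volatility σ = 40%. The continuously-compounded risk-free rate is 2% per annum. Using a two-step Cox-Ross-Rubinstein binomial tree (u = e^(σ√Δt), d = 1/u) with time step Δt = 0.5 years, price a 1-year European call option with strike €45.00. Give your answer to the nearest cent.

€10.86

CRR parameters: u = e^(σ√Δt) = e^(0.4·√0.5) = 1.3269, d = 1/u = 0.7536
Per-period rate: rΔt = 0.02·0.5 = 0.01, so R = e^0.01 = 1.0101
Risk-neutral probability p = (e^0.01 − 0.7536)/(1.3269 − 0.7536) = 0.2564/0.5733 = 0.4473
Terminal stock prices: S_uu = 88.03, S_ud = 50, S_dd = 28.4
Terminal payoffs (S − K): max(43.03, 0) = 43.03, max(5, 0) = 5, max(-16.6, 0) = 0
Node u (S = 66.34): V_u = e^(−0.01)·[0.4473·43.0327 + 0.5527·5.0000] = 21.7926
Node d (S = 37.68): V_d = e^(−0.01)·[0.4473·5.0000 + 0.5527·0.0000] = 2.2142
Node 0 (S = 50): V_0 = e^(−0.01)·[0.4473·21.7926 + 0.5527·2.2142] = 10.8622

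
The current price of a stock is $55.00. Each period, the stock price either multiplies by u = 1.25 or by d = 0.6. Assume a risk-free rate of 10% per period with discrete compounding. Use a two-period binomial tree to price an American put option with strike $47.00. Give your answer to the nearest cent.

Risk-neutral probability p = (1 + 0.1 − 0.6)/(1.25 − 0.6) = 0.5000/0.6500 = 0.7692
Terminal stock prices: S_uu = 85.94, S_ud = 41.25, S_dd = 19.8
Terminal payoffs (K − S): max(-38.94, 0) = 0, max(5.75, 0) = 5.75, max(27.2, 0) = 27.2
Node u (S = 68.75): continuation = 1/1.1·[0.7692·0.0000 + 0.2308·5.7500] = 1.2063; exercise value = 0.0000 ≤ continuation, so V_u = 1.2063
Node d (S = 33): continuation = 1/1.1·[0.7692·5.7500 + 0.2308·27.2000] = 9.7273; exercise value = 14.0000 > continuation, so V_d = 14.0000 (exercise)
Node 0 (S = 55): continuation = 1/1.1·[0.7692·1.2063 + 0.2308·14.0000] = 3.7806; exercise value = 0.0000 ≤ continuation, so V_0 = 3.7806

$3.78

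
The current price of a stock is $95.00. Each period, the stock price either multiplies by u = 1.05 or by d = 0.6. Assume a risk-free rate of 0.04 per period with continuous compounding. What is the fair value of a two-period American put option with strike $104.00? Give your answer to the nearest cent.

Risk-neutral probability p = (e^0.04 − 0.6)/(1.05 − 0.6) = 0.4408/0.4500 = 0.9796
Terminal stock prices: S_uu = 104.7, S_ud = 59.85, S_dd = 34.2
Terminal payoffs (K − S): max(-0.7375, 0) = 0, max(44.15, 0) = 44.15, max(69.8, 0) = 69.8
Node u (S = 99.75): continuation = e^(−0.04)·[0.9796·0.0000 + 0.0204·44.1500] = 0.8662; exercise value = 4.2500 > continuation, so V_u = 4.2500 (exercise)
Node d (S = 57): continuation = e^(−0.04)·[0.9796·44.1500 + 0.0204·69.8000] = 42.9221; exercise value = 47.0000 > continuation, so V_d = 47.0000 (exercise)
Node 0 (S = 95): continuation = e^(−0.04)·[0.9796·4.2500 + 0.0204·47.0000] = 4.9221; exercise value = 9.0000 > continuation, so V_0 = 9.0000 (exercise)

$9.00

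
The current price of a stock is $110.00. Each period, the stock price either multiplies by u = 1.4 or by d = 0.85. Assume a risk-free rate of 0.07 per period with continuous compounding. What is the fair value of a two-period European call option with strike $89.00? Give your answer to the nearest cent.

$35.56

Risk-neutral probability p = (e^0.07 − 0.85)/(1.4 − 0.85) = 0.2225/0.5500 = 0.4046
Terminal stock prices: S_uu = 215.6, S_ud = 130.9, S_dd = 79.47
Terminal payoffs (S − K): max(126.6, 0) = 126.6, max(41.9, 0) = 41.9, max(-9.525, 0) = 0
Node u (S = 154): V_u = e^(−0.07)·[0.4046·126.6000 + 0.5954·41.9000] = 71.0170
Node d (S = 93.5): V_d = e^(−0.07)·[0.4046·41.9000 + 0.5954·0.0000] = 15.8051
Node 0 (S = 110): V_0 = e^(−0.07)·[0.4046·71.0170 + 0.5954·15.8051] = 35.5630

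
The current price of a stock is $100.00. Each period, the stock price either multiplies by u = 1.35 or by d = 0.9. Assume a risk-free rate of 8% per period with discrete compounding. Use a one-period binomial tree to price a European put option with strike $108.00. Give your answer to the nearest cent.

Risk-neutral probability p = (1 + 0.08 − 0.9)/(1.35 − 0.9) = 0.1800/0.4500 = 0.4000
Terminal stock prices: S_u = 135, S_d = 90
Terminal payoffs (K − S): max(-27, 0) = 0, max(18, 0) = 18
Node 0 (S = 100): V_0 = 1/1.08·[0.4000·0.0000 + 0.6000·18.0000] = 10.0000

$10.00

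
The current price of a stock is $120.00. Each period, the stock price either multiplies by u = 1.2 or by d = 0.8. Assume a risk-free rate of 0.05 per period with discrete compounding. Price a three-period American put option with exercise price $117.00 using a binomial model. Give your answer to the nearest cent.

Risk-neutral probability p = (1 + 0.05 − 0.8)/(1.2 − 0.8) = 0.2500/0.4000 = 0.6250
Terminal stock prices: S_uuu = 207.4, S_uud = 138.2, S_udd = 92.16, S_ddd = 61.44
Terminal payoffs (K − S): max(-90.36, 0) = 0, max(-21.24, 0) = 0, max(24.84, 0) = 24.84, max(55.56, 0) = 55.56
Node uu (S = 172.8): continuation = 1/1.05·[0.6250·0.0000 + 0.3750·0.0000] = 0.0000; exercise value = 0.0000 ≤ continuation, so V_uu = 0.0000
Node ud (S = 115.2): continuation = 1/1.05·[0.6250·0.0000 + 0.3750·24.8400] = 8.8714; exercise value = 1.8000 ≤ continuation, so V_ud = 8.8714
Node dd (S = 76.8): continuation = 1/1.05·[0.6250·24.8400 + 0.3750·55.5600] = 34.6286; exercise value = 40.2000 > continuation, so V_dd = 40.2000 (exercise)
Node u (S = 144): continuation = 1/1.05·[0.6250·0.0000 + 0.3750·8.8714] = 3.1684; exercise value = 0.0000 ≤ continuation, so V_u = 3.1684
Node d (S = 96): continuation = 1/1.05·[0.6250·8.8714 + 0.3750·40.2000] = 19.6378; exercise value = 21.0000 > continuation, so V_d = 21.0000 (exercise)
Node 0 (S = 120): continuation = 1/1.05·[0.6250·3.1684 + 0.3750·21.0000] = 9.3859; exercise value = 0.0000 ≤ continuation, so V_0 = 9.3859

$9.39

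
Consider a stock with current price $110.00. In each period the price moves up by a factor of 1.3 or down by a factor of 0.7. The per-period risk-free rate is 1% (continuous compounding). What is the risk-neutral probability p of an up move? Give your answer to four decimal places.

p = 0.5168

Risk-neutral probability p = (e^0.01 − 0.7)/(1.3 − 0.7) = 0.3101/0.6000 = 0.5168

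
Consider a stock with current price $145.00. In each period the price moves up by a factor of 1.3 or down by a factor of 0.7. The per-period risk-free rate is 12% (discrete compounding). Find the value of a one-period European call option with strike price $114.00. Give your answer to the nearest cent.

$46.56

Risk-neutral probability p = (1 + 0.12 − 0.7)/(1.3 − 0.7) = 0.4200/0.6000 = 0.7000
Terminal stock prices: S_u = 188.5, S_d = 101.5
Terminal payoffs (S − K): max(74.5, 0) = 74.5, max(-12.5, 0) = 0
Node 0 (S = 145): V_0 = 1/1.12·[0.7000·74.5000 + 0.3000·0.0000] = 46.5625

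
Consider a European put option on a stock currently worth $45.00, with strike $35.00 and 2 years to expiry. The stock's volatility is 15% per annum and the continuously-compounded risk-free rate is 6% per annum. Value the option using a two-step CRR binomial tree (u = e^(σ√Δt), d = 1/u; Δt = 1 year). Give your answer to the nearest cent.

$0.16

CRR parameters: u = e^(σ√Δt) = e^(0.15·√1) = 1.1618, d = 1/u = 0.8607
Per-period rate: rΔt = 0.06·1 = 0.06, so R = e^0.06 = 1.0618
Risk-neutral probability p = (e^0.06 − 0.8607)/(1.1618 − 0.8607) = 0.2011/0.3011 = 0.6679
Terminal stock prices: S_uu = 60.74, S_ud = 45, S_dd = 33.34
Terminal payoffs (K − S): max(-25.74, 0) = 0, max(-10, 0) = 0, max(1.663, 0) = 1.663
Node u (S = 52.28): V_u = e^(−0.06)·[0.6679·0.0000 + 0.3321·0.0000] = 0.0000
Node d (S = 38.73): V_d = e^(−0.06)·[0.6679·0.0000 + 0.3321·1.6632] = 0.5201
Node 0 (S = 45): V_0 = e^(−0.06)·[0.6679·0.0000 + 0.3321·0.5201] = 0.1627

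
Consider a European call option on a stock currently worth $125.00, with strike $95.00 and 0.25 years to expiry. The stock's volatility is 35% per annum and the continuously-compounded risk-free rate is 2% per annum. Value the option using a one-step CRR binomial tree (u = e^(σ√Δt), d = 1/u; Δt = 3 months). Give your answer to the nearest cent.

CRR parameters: u = e^(σ√Δt) = e^(0.35·√0.25) = 1.1912, d = 1/u = 0.8395
Per-period rate: rΔt = 0.02·0.25 = 0.005, so R = e^0.005 = 1.0050
Risk-neutral probability p = (e^0.005 − 0.8395)/(1.1912 − 0.8395) = 0.1656/0.3518 = 0.4706
Terminal stock prices: S_u = 148.9, S_d = 104.9
Terminal payoffs (S − K): max(53.91, 0) = 53.91, max(9.932, 0) = 9.932
Node 0 (S = 125): V_0 = e^(−0.005)·[0.4706·53.9058 + 0.5294·9.9321] = 30.4738

$30.47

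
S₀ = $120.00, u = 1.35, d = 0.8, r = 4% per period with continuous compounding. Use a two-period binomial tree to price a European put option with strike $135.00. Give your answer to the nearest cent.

$19.43

Risk-neutral probability p = (e^0.04 − 0.8)/(1.35 − 0.8) = 0.2408/0.5500 = 0.4378
Terminal stock prices: S_uu = 218.7, S_ud = 129.6, S_dd = 76.8
Terminal payoffs (K − S): max(-83.7, 0) = 0, max(5.4, 0) = 5.4, max(58.2, 0) = 58.2
Node u (S = 162): V_u = e^(−0.04)·[0.4378·0.0000 + 0.5622·5.4000] = 2.9166
Node d (S = 96): V_d = e^(−0.04)·[0.4378·5.4000 + 0.5622·58.2000] = 33.7066
Node 0 (S = 120): V_0 = e^(−0.04)·[0.4378·2.9166 + 0.5622·33.7066] = 19.4325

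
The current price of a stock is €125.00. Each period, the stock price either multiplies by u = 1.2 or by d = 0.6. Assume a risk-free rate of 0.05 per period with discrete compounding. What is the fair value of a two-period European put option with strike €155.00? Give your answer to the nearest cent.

€28.34

Risk-neutral probability p = (1 + 0.05 − 0.6)/(1.2 − 0.6) = 0.4500/0.6000 = 0.7500
Terminal stock prices: S_uu = 180, S_ud = 90, S_dd = 45
Terminal payoffs (K − S): max(-25, 0) = 0, max(65, 0) = 65, max(110, 0) = 110
Node u (S = 150): V_u = 1/1.05·[0.7500·0.0000 + 0.2500·65.0000] = 15.4762
Node d (S = 75): V_d = 1/1.05·[0.7500·65.0000 + 0.2500·110.0000] = 72.6190
Node 0 (S = 125): V_0 = 1/1.05·[0.7500·15.4762 + 0.2500·72.6190] = 28.3447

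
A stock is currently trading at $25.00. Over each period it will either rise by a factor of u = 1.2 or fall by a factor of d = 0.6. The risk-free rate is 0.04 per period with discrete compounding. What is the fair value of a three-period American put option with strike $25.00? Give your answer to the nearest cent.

$4.26

Risk-neutral probability p = (1 + 0.04 − 0.6)/(1.2 − 0.6) = 0.4400/0.6000 = 0.7333
Terminal stock prices: S_uuu = 43.2, S_uud = 21.6, S_udd = 10.8, S_ddd = 5.4
Terminal payoffs (K − S): max(-18.2, 0) = 0, max(3.4, 0) = 3.4, max(14.2, 0) = 14.2, max(19.6, 0) = 19.6
Node uu (S = 36): continuation = 1/1.04·[0.7333·0.0000 + 0.2667·3.4000] = 0.8718; exercise value = 0.0000 ≤ continuation, so V_uu = 0.8718
Node ud (S = 18): continuation = 1/1.04·[0.7333·3.4000 + 0.2667·14.2000] = 6.0385; exercise value = 7.0000 > continuation, so V_ud = 7.0000 (exercise)
Node dd (S = 9): continuation = 1/1.04·[0.7333·14.2000 + 0.2667·19.6000] = 15.0385; exercise value = 16.0000 > continuation, so V_dd = 16.0000 (exercise)
Node u (S = 30): continuation = 1/1.04·[0.7333·0.8718 + 0.2667·7.0000] = 2.4096; exercise value = 0.0000 ≤ continuation, so V_u = 2.4096
Node d (S = 15): continuation = 1/1.04·[0.7333·7.0000 + 0.2667·16.0000] = 9.0385; exercise value = 10.0000 > continuation, so V_d = 10.0000 (exercise)
Node 0 (S = 25): continuation = 1/1.04·[0.7333·2.4096 + 0.2667·10.0000] = 4.2632; exercise value = 0.0000 ≤ continuation, so V_0 = 4.2632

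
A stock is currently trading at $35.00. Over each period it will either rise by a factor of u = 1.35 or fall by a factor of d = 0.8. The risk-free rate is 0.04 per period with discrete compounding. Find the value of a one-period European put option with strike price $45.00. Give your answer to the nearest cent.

$9.21

Risk-neutral probability p = (1 + 0.04 − 0.8)/(1.35 − 0.8) = 0.2400/0.5500 = 0.4364
Terminal stock prices: S_u = 47.25, S_d = 28
Terminal payoffs (K − S): max(-2.25, 0) = 0, max(17, 0) = 17
Node 0 (S = 35): V_0 = 1/1.04·[0.4364·0.0000 + 0.5636·17.0000] = 9.2133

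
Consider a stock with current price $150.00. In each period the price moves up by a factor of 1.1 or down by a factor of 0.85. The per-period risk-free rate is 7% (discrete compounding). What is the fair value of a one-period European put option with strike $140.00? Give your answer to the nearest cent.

Risk-neutral probability p = (1 + 0.07 − 0.85)/(1.1 − 0.85) = 0.2200/0.2500 = 0.8800
Terminal stock prices: S_u = 165, S_d = 127.5
Terminal payoffs (K − S): max(-25, 0) = 0, max(12.5, 0) = 12.5
Node 0 (S = 150): V_0 = 1/1.07·[0.8800·0.0000 + 0.1200·12.5000] = 1.4019

$1.40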